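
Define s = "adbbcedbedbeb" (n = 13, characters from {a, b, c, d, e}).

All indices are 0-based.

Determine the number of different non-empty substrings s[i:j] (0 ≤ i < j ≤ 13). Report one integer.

rank | idx | suffix
   0 |   0 | adbbcedbedbeb
   1 |  12 | b
   2 |   2 | bbcedbedbeb
   3 |   3 | bcedbedbeb
   4 |  10 | beb
   5 |   7 | bedbeb
   6 |   4 | cedbedbeb
   7 |   1 | dbbcedbedbeb
   8 |   9 | dbeb
   9 |   6 | dbedbeb
  10 |  11 | eb
  11 |   8 | edbeb
  12 |   5 | edbedbeb

SA = [0, 12, 2, 3, 10, 7, 4, 1, 9, 6, 11, 8, 5]
i: (SA[i-1],SA[i]) lcp shared
  1: (0,12) 0 ''
  2: (12,2) 1 'b'
  3: (2,3) 1 'b'
  4: (3,10) 1 'b'
  5: (10,7) 2 'be'
  6: (7,4) 0 ''
  7: (4,1) 0 ''
  8: (1,9) 2 'db'
  9: (9,6) 3 'dbe'
  10: (6,11) 0 ''
  11: (11,8) 1 'e'
  12: (8,5) 4 'edbe'

n(n+1)/2 = 13·14/2 = 91
Σ LCP = 0 + 0 + 1 + 1 + 1 + 2 + 0 + 0 + 2 + 3 + 0 + 1 + 4 = 15
distinct = 91 − 15 = 76

76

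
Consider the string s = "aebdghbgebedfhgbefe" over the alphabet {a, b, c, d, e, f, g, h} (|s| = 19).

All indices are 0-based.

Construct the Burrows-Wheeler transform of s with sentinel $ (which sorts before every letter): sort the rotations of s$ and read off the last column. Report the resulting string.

rank  rotation              last
    0  $aebdghbgebedfhgbefe  e
    1  aebdghbgebedfhgbefe$  $
    2  bdghbgebedfhgbefe$ae  e
    3  bedfhgbefe$aebdghbge  e
    4  befe$aebdghbgebedfhg  g
    5  bgebedfhgbefe$aebdgh  h
    6  dfhgbefe$aebdghbgebe  e
    7  dghbgebedfhgbefe$aeb  b
    8  e$aebdghbgebedfhgbef  f
    9  ebdghbgebedfhgbefe$a  a
   10  ebedfhgbefe$aebdghbg  g
   11  edfhgbefe$aebdghbgeb  b
   12  efe$aebdghbgebedfhgb  b
   13  fe$aebdghbgebedfhgbe  e
   14  fhgbefe$aebdghbgebed  d
   15  gbefe$aebdghbgebedfh  h
   16  gebedfhgbefe$aebdghb  b
   17  ghbgebedfhgbefe$aebd  d
   18  hbgebedfhgbefe$aebdg  g
   19  hgbefe$aebdghbgebedf  f

e$eeghebfagbbedhbdgf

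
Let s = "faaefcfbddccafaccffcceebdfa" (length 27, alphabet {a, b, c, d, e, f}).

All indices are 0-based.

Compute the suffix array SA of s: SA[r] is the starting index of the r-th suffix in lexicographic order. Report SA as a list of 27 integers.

[26, 1, 14, 2, 12, 7, 23, 11, 10, 19, 15, 20, 5, 16, 9, 8, 24, 22, 21, 3, 25, 0, 13, 6, 18, 4, 17]

sorted suffixes:
  #0 SA[0]=26  'a'
  #1 SA[1]=1  'aaefcfbddccafaccffcceebdfa'
  #2 SA[2]=14  'accffcceebdfa'
  #3 SA[3]=2  'aefcfbddccafaccffcceebdfa'
  #4 SA[4]=12  'afaccffcceebdfa'
  #5 SA[5]=7  'bddccafaccffcceebdfa'
  #6 SA[6]=23  'bdfa'
  #7 SA[7]=11  'cafaccffcceebdfa'
  #8 SA[8]=10  'ccafaccffcceebdfa'
  #9 SA[9]=19  'cceebdfa'
  #10 SA[10]=15  'ccffcceebdfa'
  #11 SA[11]=20  'ceebdfa'
  #12 SA[12]=5  'cfbddccafaccffcceebdfa'
  #13 SA[13]=16  'cffcceebdfa'
  #14 SA[14]=9  'dccafaccffcceebdfa'
  #15 SA[15]=8  'ddccafaccffcceebdfa'
  #16 SA[16]=24  'dfa'
  #17 SA[17]=22  'ebdfa'
  #18 SA[18]=21  'eebdfa'
  #19 SA[19]=3  'efcfbddccafaccffcceebdfa'
  #20 SA[20]=25  'fa'
  #21 SA[21]=0  'faaefcfbddccafaccffcceebdfa'
  #22 SA[22]=13  'faccffcceebdfa'
  #23 SA[23]=6  'fbddccafaccffcceebdfa'
  #24 SA[24]=18  'fcceebdfa'
  #25 SA[25]=4  'fcfbddccafaccffcceebdfa'
  #26 SA[26]=17  'ffcceebdfa'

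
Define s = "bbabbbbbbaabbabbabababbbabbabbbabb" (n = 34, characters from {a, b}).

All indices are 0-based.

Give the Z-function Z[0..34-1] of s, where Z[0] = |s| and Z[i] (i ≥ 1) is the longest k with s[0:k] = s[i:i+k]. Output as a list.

Z[0]=34
i=1: i≥r, start 0; Z[1]=1 grow→box=[1,2)
i=2: i≥r, start 0; Z[2]=0
i=3: i≥r, start 0; Z[3]=2 grow→box=[3,5)
i=4: min(r-i=1, Z[1]=1)=1; Z[4]=2 grow→box=[4,6)
i=5: min(r-i=1, Z[1]=1)=1; Z[5]=2 grow→box=[5,7)
i=6: min(r-i=1, Z[1]=1)=1; Z[6]=2 grow→box=[6,8)
i=7: min(r-i=1, Z[1]=1)=1; Z[7]=3 grow→box=[7,10)
i=8: min(r-i=2, Z[1]=1)=1; Z[8]=1
i=9: min(r-i=1, Z[2]=0)=0; Z[9]=0
i=10: i≥r, start 0; Z[10]=0
i=11: i≥r, start 0; Z[11]=5 grow→box=[11,16)
i=12: min(r-i=4, Z[1]=1)=1; Z[12]=1
i=13: min(r-i=3, Z[2]=0)=0; Z[13]=0
i=14: min(r-i=2, Z[3]=2)=2; Z[14]=4 grow→box=[14,18)
i=15: min(r-i=3, Z[1]=1)=1; Z[15]=1
i=16: min(r-i=2, Z[2]=0)=0; Z[16]=0
i=17: min(r-i=1, Z[3]=2)=1; Z[17]=1
i=18: i≥r, start 0; Z[18]=0
i=19: i≥r, start 0; Z[19]=1 grow→box=[19,20)
i=20: i≥r, start 0; Z[20]=0
i=21: i≥r, start 0; Z[21]=2 grow→box=[21,23)
i=22: min(r-i=1, Z[1]=1)=1; Z[22]=5 grow→box=[22,27)
i=23: min(r-i=4, Z[1]=1)=1; Z[23]=1
i=24: min(r-i=3, Z[2]=0)=0; Z[24]=0
i=25: min(r-i=2, Z[3]=2)=2; Z[25]=6 grow→box=[25,31)
i=26: min(r-i=5, Z[1]=1)=1; Z[26]=1
i=27: min(r-i=4, Z[2]=0)=0; Z[27]=0
i=28: min(r-i=3, Z[3]=2)=2; Z[28]=2
i=29: min(r-i=2, Z[4]=2)=2; Z[29]=5 grow→box=[29,34)
i=30: min(r-i=4, Z[1]=1)=1; Z[30]=1
i=31: min(r-i=3, Z[2]=0)=0; Z[31]=0
i=32: min(r-i=2, Z[3]=2)=2; Z[32]=2
i=33: min(r-i=1, Z[4]=2)=1; Z[33]=1

[34, 1, 0, 2, 2, 2, 2, 3, 1, 0, 0, 5, 1, 0, 4, 1, 0, 1, 0, 1, 0, 2, 5, 1, 0, 6, 1, 0, 2, 5, 1, 0, 2, 1]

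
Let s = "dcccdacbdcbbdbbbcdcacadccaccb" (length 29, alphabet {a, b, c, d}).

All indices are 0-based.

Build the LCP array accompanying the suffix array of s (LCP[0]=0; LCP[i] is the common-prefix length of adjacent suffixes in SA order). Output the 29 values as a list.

rank→(start, suffix):
  0 → (19, 'acadccaccb')
  1 → (5, 'acbdcbbdbbbcdcacadccaccb')
  2 → (25, 'accb')
  3 → (21, 'adccaccb')
  4 → (28, 'b')
  5 → (13, 'bbbcdcacadccaccb')
  6 → (14, 'bbcdcacadccaccb')
  7 → (10, 'bbdbbbcdcacadccaccb')
  8 → (15, 'bcdcacadccaccb')
  9 → (11, 'bdbbbcdcacadccaccb')
  10 → (7, 'bdcbbdbbbcdcacadccaccb')
  11 → (18, 'cacadccaccb')
  12 → (24, 'caccb')
  13 → (20, 'cadccaccb')
  14 → (27, 'cb')
  15 → (9, 'cbbdbbbcdcacadccaccb')
  16 → (6, 'cbdcbbdbbbcdcacadccaccb')
  17 → (23, 'ccaccb')
  18 → (26, 'ccb')
  19 → (1, 'cccdacbdcbbdbbbcdcacadccaccb')
  20 → (2, 'ccdacbdcbbdbbbcdcacadccaccb')
  21 → (3, 'cdacbdcbbdbbbcdcacadccaccb')
  22 → (16, 'cdcacadccaccb')
  23 → (4, 'dacbdcbbdbbbcdcacadccaccb')
  24 → (12, 'dbbbcdcacadccaccb')
  25 → (17, 'dcacadccaccb')
  26 → (8, 'dcbbdbbbcdcacadccaccb')
  27 → (22, 'dccaccb')
  28 → (0, 'dcccdacbdcbbdbbbcdcacadccaccb')

SA = [19, 5, 25, 21, 28, 13, 14, 10, 15, 11, 7, 18, 24, 20, 27, 9, 6, 23, 26, 1, 2, 3, 16, 4, 12, 17, 8, 22, 0]
i: (SA[i-1],SA[i]) lcp shared
  1: (19,5) 2 'ac'
  2: (5,25) 2 'ac'
  3: (25,21) 1 'a'
  4: (21,28) 0 ''
  5: (28,13) 1 'b'
  6: (13,14) 2 'bb'
  7: (14,10) 2 'bb'
  8: (10,15) 1 'b'
  9: (15,11) 1 'b'
  10: (11,7) 2 'bd'
  11: (7,18) 0 ''
  12: (18,24) 3 'cac'
  13: (24,20) 2 'ca'
  14: (20,27) 1 'c'
  15: (27,9) 2 'cb'
  16: (9,6) 2 'cb'
  17: (6,23) 1 'c'
  18: (23,26) 2 'cc'
  19: (26,1) 2 'cc'
  20: (1,2) 2 'cc'
  21: (2,3) 1 'c'
  22: (3,16) 2 'cd'
  23: (16,4) 0 ''
  24: (4,12) 1 'd'
  25: (12,17) 1 'd'
  26: (17,8) 2 'dc'
  27: (8,22) 2 'dc'
  28: (22,0) 3 'dcc'

[0, 2, 2, 1, 0, 1, 2, 2, 1, 1, 2, 0, 3, 2, 1, 2, 2, 1, 2, 2, 2, 1, 2, 0, 1, 1, 2, 2, 3]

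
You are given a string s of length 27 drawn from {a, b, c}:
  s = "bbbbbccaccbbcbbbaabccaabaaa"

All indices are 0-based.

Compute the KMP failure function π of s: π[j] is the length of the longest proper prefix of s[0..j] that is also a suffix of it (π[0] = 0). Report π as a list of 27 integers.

[0, 1, 2, 3, 4, 0, 0, 0, 0, 0, 1, 2, 0, 1, 2, 3, 0, 0, 1, 0, 0, 0, 0, 1, 0, 0, 0]

π[0] = 0
j=1 s[j]='b': π[1]=1 (border 'b')
j=2 s[j]='b': π[2]=2 (border 'bb')
j=3 s[j]='b': π[3]=3 (border 'bbb')
j=4 s[j]='b': π[4]=4 (border 'bbbb')
j=5 s[j]='c': k: 4→3→2→1→0; π[5]=0 (border '')
j=6 s[j]='c': π[6]=0 (border '')
j=7 s[j]='a': π[7]=0 (border '')
j=8 s[j]='c': π[8]=0 (border '')
j=9 s[j]='c': π[9]=0 (border '')
j=10 s[j]='b': π[10]=1 (border 'b')
j=11 s[j]='b': π[11]=2 (border 'bb')
j=12 s[j]='c': k: 2→1→0; π[12]=0 (border '')
j=13 s[j]='b': π[13]=1 (border 'b')
j=14 s[j]='b': π[14]=2 (border 'bb')
j=15 s[j]='b': π[15]=3 (border 'bbb')
j=16 s[j]='a': k: 3→2→1→0; π[16]=0 (border '')
j=17 s[j]='a': π[17]=0 (border '')
j=18 s[j]='b': π[18]=1 (border 'b')
j=19 s[j]='c': k: 1→0; π[19]=0 (border '')
j=20 s[j]='c': π[20]=0 (border '')
j=21 s[j]='a': π[21]=0 (border '')
j=22 s[j]='a': π[22]=0 (border '')
j=23 s[j]='b': π[23]=1 (border 'b')
j=24 s[j]='a': k: 1→0; π[24]=0 (border '')
j=25 s[j]='a': π[25]=0 (border '')
j=26 s[j]='a': π[26]=0 (border '')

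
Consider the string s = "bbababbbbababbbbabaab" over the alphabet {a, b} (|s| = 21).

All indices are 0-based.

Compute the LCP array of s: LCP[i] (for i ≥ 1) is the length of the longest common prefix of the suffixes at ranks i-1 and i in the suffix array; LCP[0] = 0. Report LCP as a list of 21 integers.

[0, 1, 2, 3, 10, 2, 8, 0, 1, 2, 4, 11, 3, 9, 1, 5, 12, 2, 6, 3, 7]

sorted suffixes:
  #0 SA[0]=18  'aab'
  #1 SA[1]=19  'ab'
  #2 SA[2]=16  'abaab'
  #3 SA[3]=9  'ababbbbabaab'
  #4 SA[4]=2  'ababbbbababbbbabaab'
  #5 SA[5]=11  'abbbbabaab'
  #6 SA[6]=4  'abbbbababbbbabaab'
  #7 SA[7]=20  'b'
  #8 SA[8]=17  'baab'
  #9 SA[9]=15  'babaab'
  #10 SA[10]=8  'bababbbbabaab'
  #11 SA[11]=1  'bababbbbababbbbabaab'
  #12 SA[12]=10  'babbbbabaab'
  #13 SA[13]=3  'babbbbababbbbabaab'
  #14 SA[14]=14  'bbabaab'
  #15 SA[15]=7  'bbababbbbabaab'
  #16 SA[16]=0  'bbababbbbababbbbabaab'
  #17 SA[17]=13  'bbbabaab'
  #18 SA[18]=6  'bbbababbbbabaab'
  #19 SA[19]=12  'bbbbabaab'
  #20 SA[20]=5  'bbbbababbbbabaab'

SA = [18, 19, 16, 9, 2, 11, 4, 20, 17, 15, 8, 1, 10, 3, 14, 7, 0, 13, 6, 12, 5]
[i] adj suffixes → lcp
  [1] 18/19 → 1 ('a')
  [2] 19/16 → 2 ('ab')
  [3] 16/9 → 3 ('aba')
  [4] 9/2 → 10 ('ababbbbaba')
  [5] 2/11 → 2 ('ab')
  [6] 11/4 → 8 ('abbbbaba')
  [7] 4/20 → 0 ('')
  [8] 20/17 → 1 ('b')
  [9] 17/15 → 2 ('ba')
  [10] 15/8 → 4 ('baba')
  [11] 8/1 → 11 ('bababbbbaba')
  [12] 1/10 → 3 ('bab')
  [13] 10/3 → 9 ('babbbbaba')
  [14] 3/14 → 1 ('b')
  [15] 14/7 → 5 ('bbaba')
  [16] 7/0 → 12 ('bbababbbbaba')
  [17] 0/13 → 2 ('bb')
  [18] 13/6 → 6 ('bbbaba')
  [19] 6/12 → 3 ('bbb')
  [20] 12/5 → 7 ('bbbbaba')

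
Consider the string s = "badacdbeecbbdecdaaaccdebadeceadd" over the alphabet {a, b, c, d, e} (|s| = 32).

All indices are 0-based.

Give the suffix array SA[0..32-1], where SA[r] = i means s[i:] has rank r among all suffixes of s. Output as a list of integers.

[16, 17, 18, 3, 1, 29, 24, 0, 23, 10, 11, 6, 9, 19, 14, 4, 20, 27, 31, 15, 2, 5, 30, 21, 12, 25, 28, 22, 8, 13, 26, 7]

sorted suffixes:
  #0 SA[0]=16  'aaaccdebadeceadd'
  #1 SA[1]=17  'aaccdebadeceadd'
  #2 SA[2]=18  'accdebadeceadd'
  #3 SA[3]=3  'acdbeecbbdecdaaaccdebadeceadd'
  #4 SA[4]=1  'adacdbeecbbdecdaaaccdebadeceadd'
  #5 SA[5]=29  'add'
  #6 SA[6]=24  'adeceadd'
  #7 SA[7]=0  'badacdbeecbbdecdaaaccdebadeceadd'
  #8 SA[8]=23  'badeceadd'
  #9 SA[9]=10  'bbdecdaaaccdebadeceadd'
  #10 SA[10]=11  'bdecdaaaccdebadeceadd'
  #11 SA[11]=6  'beecbbdecdaaaccdebadeceadd'
  #12 SA[12]=9  'cbbdecdaaaccdebadeceadd'
  #13 SA[13]=19  'ccdebadeceadd'
  #14 SA[14]=14  'cdaaaccdebadeceadd'
  #15 SA[15]=4  'cdbeecbbdecdaaaccdebadeceadd'
  #16 SA[16]=20  'cdebadeceadd'
  #17 SA[17]=27  'ceadd'
  #18 SA[18]=31  'd'
  #19 SA[19]=15  'daaaccdebadeceadd'
  #20 SA[20]=2  'dacdbeecbbdecdaaaccdebadeceadd'
  #21 SA[21]=5  'dbeecbbdecdaaaccdebadeceadd'
  #22 SA[22]=30  'dd'
  #23 SA[23]=21  'debadeceadd'
  #24 SA[24]=12  'decdaaaccdebadeceadd'
  #25 SA[25]=25  'deceadd'
  #26 SA[26]=28  'eadd'
  #27 SA[27]=22  'ebadeceadd'
  #28 SA[28]=8  'ecbbdecdaaaccdebadeceadd'
  #29 SA[29]=13  'ecdaaaccdebadeceadd'
  #30 SA[30]=26  'eceadd'
  #31 SA[31]=7  'eecbbdecdaaaccdebadeceadd'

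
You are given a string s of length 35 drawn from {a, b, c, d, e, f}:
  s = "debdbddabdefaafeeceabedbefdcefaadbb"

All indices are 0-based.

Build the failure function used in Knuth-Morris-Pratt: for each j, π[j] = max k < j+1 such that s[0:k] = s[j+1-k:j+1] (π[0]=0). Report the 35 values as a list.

π[0] = 0
j=1 s[j]='e': π[1]=0 (border '')
j=2 s[j]='b': π[2]=0 (border '')
j=3 s[j]='d': π[3]=1 (border 'd')
j=4 s[j]='b': k: 1→0; π[4]=0 (border '')
j=5 s[j]='d': π[5]=1 (border 'd')
j=6 s[j]='d': k: 1→0; π[6]=1 (border 'd')
j=7 s[j]='a': k: 1→0; π[7]=0 (border '')
j=8 s[j]='b': π[8]=0 (border '')
j=9 s[j]='d': π[9]=1 (border 'd')
j=10 s[j]='e': π[10]=2 (border 'de')
j=11 s[j]='f': k: 2→0; π[11]=0 (border '')
j=12 s[j]='a': π[12]=0 (border '')
j=13 s[j]='a': π[13]=0 (border '')
j=14 s[j]='f': π[14]=0 (border '')
j=15 s[j]='e': π[15]=0 (border '')
j=16 s[j]='e': π[16]=0 (border '')
j=17 s[j]='c': π[17]=0 (border '')
j=18 s[j]='e': π[18]=0 (border '')
j=19 s[j]='a': π[19]=0 (border '')
j=20 s[j]='b': π[20]=0 (border '')
j=21 s[j]='e': π[21]=0 (border '')
j=22 s[j]='d': π[22]=1 (border 'd')
j=23 s[j]='b': k: 1→0; π[23]=0 (border '')
j=24 s[j]='e': π[24]=0 (border '')
j=25 s[j]='f': π[25]=0 (border '')
j=26 s[j]='d': π[26]=1 (border 'd')
j=27 s[j]='c': k: 1→0; π[27]=0 (border '')
j=28 s[j]='e': π[28]=0 (border '')
j=29 s[j]='f': π[29]=0 (border '')
j=30 s[j]='a': π[30]=0 (border '')
j=31 s[j]='a': π[31]=0 (border '')
j=32 s[j]='d': π[32]=1 (border 'd')
j=33 s[j]='b': k: 1→0; π[33]=0 (border '')
j=34 s[j]='b': π[34]=0 (border '')

[0, 0, 0, 1, 0, 1, 1, 0, 0, 1, 2, 0, 0, 0, 0, 0, 0, 0, 0, 0, 0, 0, 1, 0, 0, 0, 1, 0, 0, 0, 0, 0, 1, 0, 0]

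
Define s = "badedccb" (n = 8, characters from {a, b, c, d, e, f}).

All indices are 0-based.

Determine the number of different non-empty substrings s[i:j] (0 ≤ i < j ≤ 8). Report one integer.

rank→(start, suffix):
  0 → (1, 'adedccb')
  1 → (7, 'b')
  2 → (0, 'badedccb')
  3 → (6, 'cb')
  4 → (5, 'ccb')
  5 → (4, 'dccb')
  6 → (2, 'dedccb')
  7 → (3, 'edccb')

SA = [1, 7, 0, 6, 5, 4, 2, 3]
[i] adj suffixes → lcp
  [1] 1/7 → 0 ('')
  [2] 7/0 → 1 ('b')
  [3] 0/6 → 0 ('')
  [4] 6/5 → 1 ('c')
  [5] 5/4 → 0 ('')
  [6] 4/2 → 1 ('d')
  [7] 2/3 → 0 ('')

n(n+1)/2 = 8·9/2 = 36
Σ LCP = 0 + 0 + 1 + 0 + 1 + 0 + 1 + 0 = 3
distinct = 36 − 3 = 33

33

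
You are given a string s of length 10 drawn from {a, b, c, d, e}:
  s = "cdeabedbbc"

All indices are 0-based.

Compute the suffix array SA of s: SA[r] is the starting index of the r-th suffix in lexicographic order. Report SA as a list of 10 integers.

[3, 7, 8, 4, 9, 0, 6, 1, 2, 5]

rank→(start, suffix):
  0 → (3, 'abedbbc')
  1 → (7, 'bbc')
  2 → (8, 'bc')
  3 → (4, 'bedbbc')
  4 → (9, 'c')
  5 → (0, 'cdeabedbbc')
  6 → (6, 'dbbc')
  7 → (1, 'deabedbbc')
  8 → (2, 'eabedbbc')
  9 → (5, 'edbbc')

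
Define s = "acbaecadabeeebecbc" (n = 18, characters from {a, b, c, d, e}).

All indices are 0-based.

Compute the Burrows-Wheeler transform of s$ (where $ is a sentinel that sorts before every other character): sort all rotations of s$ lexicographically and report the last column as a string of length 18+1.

rank  rotation             last
    0  $acbaecadabeeebecbc  c
    1  abeeebecbc$acbaecad  d
    2  acbaecadabeeebecbc$  $
    3  adabeeebecbc$acbaec  c
    4  aecadabeeebecbc$acb  b
    5  baecadabeeebecbc$ac  c
    6  bc$acbaecadabeeebec  c
    7  becbc$acbaecadabeee  e
    8  beeebecbc$acbaecada  a
    9  c$acbaecadabeeebecb  b
   10  cadabeeebecbc$acbae  e
   11  cbaecadabeeebecbc$a  a
   12  cbc$acbaecadabeeebe  e
   13  dabeeebecbc$acbaeca  a
   14  ebecbc$acbaecadabee  e
   15  ecadabeeebecbc$acba  a
   16  ecbc$acbaecadabeeeb  b
   17  eebecbc$acbaecadabe  e
   18  eeebecbc$acbaecadab  b

cd$cbcceabeaeaeabeb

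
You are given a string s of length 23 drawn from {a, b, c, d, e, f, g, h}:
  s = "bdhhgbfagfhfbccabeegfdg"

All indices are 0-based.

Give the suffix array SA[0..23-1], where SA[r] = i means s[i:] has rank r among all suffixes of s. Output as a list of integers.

[15, 7, 12, 0, 16, 5, 14, 13, 21, 1, 17, 18, 6, 11, 20, 9, 22, 4, 19, 8, 10, 3, 2]

rank | idx | suffix
   0 |  15 | abeegfdg
   1 |   7 | agfhfbccabeegfdg
   2 |  12 | bccabeegfdg
   3 |   0 | bdhhgbfagfhfbccabeegfdg
   4 |  16 | beegfdg
   5 |   5 | bfagfhfbccabeegfdg
   6 |  14 | cabeegfdg
   7 |  13 | ccabeegfdg
   8 |  21 | dg
   9 |   1 | dhhgbfagfhfbccabeegfdg
  10 |  17 | eegfdg
  11 |  18 | egfdg
  12 |   6 | fagfhfbccabeegfdg
  13 |  11 | fbccabeegfdg
  14 |  20 | fdg
  15 |   9 | fhfbccabeegfdg
  16 |  22 | g
  17 |   4 | gbfagfhfbccabeegfdg
  18 |  19 | gfdg
  19 |   8 | gfhfbccabeegfdg
  20 |  10 | hfbccabeegfdg
  21 |   3 | hgbfagfhfbccabeegfdg
  22 |   2 | hhgbfagfhfbccabeegfdg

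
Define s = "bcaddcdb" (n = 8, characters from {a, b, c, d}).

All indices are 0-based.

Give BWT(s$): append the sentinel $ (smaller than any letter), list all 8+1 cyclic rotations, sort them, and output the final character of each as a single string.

rank  rotation   last
    0  $bcaddcdb  b
    1  addcdb$bc  c
    2  b$bcaddcd  d
    3  bcaddcdb$  $
    4  caddcdb$b  b
    5  cdb$bcadd  d
    6  db$bcaddc  c
    7  dcdb$bcad  d
    8  ddcdb$bca  a

bcd$bdcda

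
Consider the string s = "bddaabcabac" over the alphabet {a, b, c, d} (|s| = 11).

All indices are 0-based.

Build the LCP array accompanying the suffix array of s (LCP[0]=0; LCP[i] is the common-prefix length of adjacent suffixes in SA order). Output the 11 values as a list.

rank→(start, suffix):
  0 → (3, 'aabcabac')
  1 → (7, 'abac')
  2 → (4, 'abcabac')
  3 → (9, 'ac')
  4 → (8, 'bac')
  5 → (5, 'bcabac')
  6 → (0, 'bddaabcabac')
  7 → (10, 'c')
  8 → (6, 'cabac')
  9 → (2, 'daabcabac')
  10 → (1, 'ddaabcabac')

SA = [3, 7, 4, 9, 8, 5, 0, 10, 6, 2, 1]
[i] adj suffixes → lcp
  [1] 3/7 → 1 ('a')
  [2] 7/4 → 2 ('ab')
  [3] 4/9 → 1 ('a')
  [4] 9/8 → 0 ('')
  [5] 8/5 → 1 ('b')
  [6] 5/0 → 1 ('b')
  [7] 0/10 → 0 ('')
  [8] 10/6 → 1 ('c')
  [9] 6/2 → 0 ('')
  [10] 2/1 → 1 ('d')

[0, 1, 2, 1, 0, 1, 1, 0, 1, 0, 1]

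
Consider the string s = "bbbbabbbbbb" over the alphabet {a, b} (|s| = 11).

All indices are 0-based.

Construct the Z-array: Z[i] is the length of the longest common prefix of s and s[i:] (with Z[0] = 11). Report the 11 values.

[11, 3, 2, 1, 0, 4, 4, 4, 3, 2, 1]

Z[0]=11
i=1: outside box; Z[1]=3 extend→box=[1,4)
i=2: min(r-i=2, Z[1]=3)=2; Z[2]=2
i=3: min(r-i=1, Z[2]=2)=1; Z[3]=1
i=4: outside box; Z[4]=0
i=5: outside box; Z[5]=4 extend→box=[5,9)
i=6: min(r-i=3, Z[1]=3)=3; Z[6]=4 extend→box=[6,10)
i=7: min(r-i=3, Z[1]=3)=3; Z[7]=4 extend→box=[7,11)
i=8: min(r-i=3, Z[1]=3)=3; Z[8]=3
i=9: min(r-i=2, Z[2]=2)=2; Z[9]=2
i=10: min(r-i=1, Z[3]=1)=1; Z[10]=1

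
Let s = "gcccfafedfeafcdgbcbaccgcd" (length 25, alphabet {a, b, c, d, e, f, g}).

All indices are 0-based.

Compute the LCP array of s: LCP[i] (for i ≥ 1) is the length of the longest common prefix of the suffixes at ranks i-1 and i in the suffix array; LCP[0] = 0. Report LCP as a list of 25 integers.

sorted suffixes:
  #0 SA[0]=19  'accgcd'
  #1 SA[1]=11  'afcdgbcbaccgcd'
  #2 SA[2]=5  'afedfeafcdgbcbaccgcd'
  #3 SA[3]=18  'baccgcd'
  #4 SA[4]=16  'bcbaccgcd'
  #5 SA[5]=17  'cbaccgcd'
  #6 SA[6]=1  'cccfafedfeafcdgbcbaccgcd'
  #7 SA[7]=2  'ccfafedfeafcdgbcbaccgcd'
  #8 SA[8]=20  'ccgcd'
  #9 SA[9]=23  'cd'
  #10 SA[10]=13  'cdgbcbaccgcd'
  #11 SA[11]=3  'cfafedfeafcdgbcbaccgcd'
  #12 SA[12]=21  'cgcd'
  #13 SA[13]=24  'd'
  #14 SA[14]=8  'dfeafcdgbcbaccgcd'
  #15 SA[15]=14  'dgbcbaccgcd'
  #16 SA[16]=10  'eafcdgbcbaccgcd'
  #17 SA[17]=7  'edfeafcdgbcbaccgcd'
  #18 SA[18]=4  'fafedfeafcdgbcbaccgcd'
  #19 SA[19]=12  'fcdgbcbaccgcd'
  #20 SA[20]=9  'feafcdgbcbaccgcd'
  #21 SA[21]=6  'fedfeafcdgbcbaccgcd'
  #22 SA[22]=15  'gbcbaccgcd'
  #23 SA[23]=0  'gcccfafedfeafcdgbcbaccgcd'
  #24 SA[24]=22  'gcd'

SA = [19, 11, 5, 18, 16, 17, 1, 2, 20, 23, 13, 3, 21, 24, 8, 14, 10, 7, 4, 12, 9, 6, 15, 0, 22]
i: (SA[i-1],SA[i]) lcp shared
  1: (19,11) 1 'a'
  2: (11,5) 2 'af'
  3: (5,18) 0 ''
  4: (18,16) 1 'b'
  5: (16,17) 0 ''
  6: (17,1) 1 'c'
  7: (1,2) 2 'cc'
  8: (2,20) 2 'cc'
  9: (20,23) 1 'c'
  10: (23,13) 2 'cd'
  11: (13,3) 1 'c'
  12: (3,21) 1 'c'
  13: (21,24) 0 ''
  14: (24,8) 1 'd'
  15: (8,14) 1 'd'
  16: (14,10) 0 ''
  17: (10,7) 1 'e'
  18: (7,4) 0 ''
  19: (4,12) 1 'f'
  20: (12,9) 1 'f'
  21: (9,6) 2 'fe'
  22: (6,15) 0 ''
  23: (15,0) 1 'g'
  24: (0,22) 2 'gc'

[0, 1, 2, 0, 1, 0, 1, 2, 2, 1, 2, 1, 1, 0, 1, 1, 0, 1, 0, 1, 1, 2, 0, 1, 2]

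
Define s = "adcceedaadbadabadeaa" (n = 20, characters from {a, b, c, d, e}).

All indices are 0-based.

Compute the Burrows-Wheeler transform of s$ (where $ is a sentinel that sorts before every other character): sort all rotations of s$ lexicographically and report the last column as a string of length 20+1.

aaeddba$bdadceaaaadec

rank  rotation               last
    0  $adcceedaadbadabadeaa  a
    1  a$adcceedaadbadabadea  a
    2  aa$adcceedaadbadabade  e
    3  aadbadabadeaa$adcceed  d
    4  abadeaa$adcceedaadbad  d
    5  adabadeaa$adcceedaadb  b
    6  adbadabadeaa$adcceeda  a
    7  adcceedaadbadabadeaa$  $
    8  adeaa$adcceedaadbadab  b
    9  badabadeaa$adcceedaad  d
   10  badeaa$adcceedaadbada  a
   11  cceedaadbadabadeaa$ad  d
   12  ceedaadbadabadeaa$adc  c
   13  daadbadabadeaa$adccee  e
   14  dabadeaa$adcceedaadba  a
   15  dbadabadeaa$adcceedaa  a
   16  dcceedaadbadabadeaa$a  a
   17  deaa$adcceedaadbadaba  a
   18  eaa$adcceedaadbadabad  d
   19  edaadbadabadeaa$adcce  e
   20  eedaadbadabadeaa$adcc  c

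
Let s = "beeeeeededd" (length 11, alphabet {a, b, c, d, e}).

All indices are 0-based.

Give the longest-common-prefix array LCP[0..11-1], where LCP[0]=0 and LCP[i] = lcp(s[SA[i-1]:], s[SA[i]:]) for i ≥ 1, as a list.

[0, 0, 1, 1, 0, 2, 1, 2, 3, 4, 5]

rank→(start, suffix):
  0 → (0, 'beeeeeededd')
  1 → (10, 'd')
  2 → (9, 'dd')
  3 → (7, 'dedd')
  4 → (8, 'edd')
  5 → (6, 'ededd')
  6 → (5, 'eededd')
  7 → (4, 'eeededd')
  8 → (3, 'eeeededd')
  9 → (2, 'eeeeededd')
  10 → (1, 'eeeeeededd')

SA = [0, 10, 9, 7, 8, 6, 5, 4, 3, 2, 1]
rank  pair      lcp
   1  s[0:],s[10:]  0  ''
   2  s[10:],s[9:]  1  'd'
   3  s[9:],s[7:]  1  'd'
   4  s[7:],s[8:]  0  ''
   5  s[8:],s[6:]  2  'ed'
   6  s[6:],s[5:]  1  'e'
   7  s[5:],s[4:]  2  'ee'
   8  s[4:],s[3:]  3  'eee'
   9  s[3:],s[2:]  4  'eeee'
  10  s[2:],s[1:]  5  'eeeee'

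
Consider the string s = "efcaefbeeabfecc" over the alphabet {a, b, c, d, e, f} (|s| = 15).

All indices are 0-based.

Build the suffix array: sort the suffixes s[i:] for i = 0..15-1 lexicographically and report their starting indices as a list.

sorted suffixes:
  #0 SA[0]=9  'abfecc'
  #1 SA[1]=3  'aefbeeabfecc'
  #2 SA[2]=6  'beeabfecc'
  #3 SA[3]=10  'bfecc'
  #4 SA[4]=14  'c'
  #5 SA[5]=2  'caefbeeabfecc'
  #6 SA[6]=13  'cc'
  #7 SA[7]=8  'eabfecc'
  #8 SA[8]=12  'ecc'
  #9 SA[9]=7  'eeabfecc'
  #10 SA[10]=4  'efbeeabfecc'
  #11 SA[11]=0  'efcaefbeeabfecc'
  #12 SA[12]=5  'fbeeabfecc'
  #13 SA[13]=1  'fcaefbeeabfecc'
  #14 SA[14]=11  'fecc'

[9, 3, 6, 10, 14, 2, 13, 8, 12, 7, 4, 0, 5, 1, 11]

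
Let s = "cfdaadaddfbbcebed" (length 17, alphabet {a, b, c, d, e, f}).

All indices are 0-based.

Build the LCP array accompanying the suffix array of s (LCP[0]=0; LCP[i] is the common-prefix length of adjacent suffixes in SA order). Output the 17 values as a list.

rank→(start, suffix):
  0 → (3, 'aadaddfbbcebed')
  1 → (4, 'adaddfbbcebed')
  2 → (6, 'addfbbcebed')
  3 → (10, 'bbcebed')
  4 → (11, 'bcebed')
  5 → (14, 'bed')
  6 → (12, 'cebed')
  7 → (0, 'cfdaadaddfbbcebed')
  8 → (16, 'd')
  9 → (2, 'daadaddfbbcebed')
  10 → (5, 'daddfbbcebed')
  11 → (7, 'ddfbbcebed')
  12 → (8, 'dfbbcebed')
  13 → (13, 'ebed')
  14 → (15, 'ed')
  15 → (9, 'fbbcebed')
  16 → (1, 'fdaadaddfbbcebed')

SA = [3, 4, 6, 10, 11, 14, 12, 0, 16, 2, 5, 7, 8, 13, 15, 9, 1]
rank  pair      lcp
   1  s[3:],s[4:]  1  'a'
   2  s[4:],s[6:]  2  'ad'
   3  s[6:],s[10:]  0  ''
   4  s[10:],s[11:]  1  'b'
   5  s[11:],s[14:]  1  'b'
   6  s[14:],s[12:]  0  ''
   7  s[12:],s[0:]  1  'c'
   8  s[0:],s[16:]  0  ''
   9  s[16:],s[2:]  1  'd'
  10  s[2:],s[5:]  2  'da'
  11  s[5:],s[7:]  1  'd'
  12  s[7:],s[8:]  1  'd'
  13  s[8:],s[13:]  0  ''
  14  s[13:],s[15:]  1  'e'
  15  s[15:],s[9:]  0  ''
  16  s[9:],s[1:]  1  'f'

[0, 1, 2, 0, 1, 1, 0, 1, 0, 1, 2, 1, 1, 0, 1, 0, 1]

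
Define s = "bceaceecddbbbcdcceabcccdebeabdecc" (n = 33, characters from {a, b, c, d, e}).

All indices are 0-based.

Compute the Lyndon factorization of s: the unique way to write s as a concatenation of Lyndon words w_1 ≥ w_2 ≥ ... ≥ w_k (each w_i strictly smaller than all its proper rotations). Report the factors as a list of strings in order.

emit factor 1: 'bce' (i=0, period=3)
emit factor 2: 'aceecddbbbcdcce' (i=3, period=15)
emit factor 3: 'abcccdebeabdecc' (i=18, period=15)

["bce", "aceecddbbbcdcce", "abcccdebeabdecc"]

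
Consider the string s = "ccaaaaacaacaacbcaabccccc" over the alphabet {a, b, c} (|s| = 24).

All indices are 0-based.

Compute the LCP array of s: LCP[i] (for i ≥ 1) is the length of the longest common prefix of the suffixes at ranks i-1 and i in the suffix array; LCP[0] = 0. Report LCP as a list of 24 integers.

[0, 4, 3, 2, 2, 6, 3, 1, 1, 5, 2, 0, 2, 0, 1, 3, 3, 4, 1, 1, 2, 2, 3, 4]

rank | idx | suffix
   0 |   2 | aaaaacaacaacbcaabccccc
   1 |   3 | aaaacaacaacbcaabccccc
   2 |   4 | aaacaacaacbcaabccccc
   3 |  16 | aabccccc
   4 |   5 | aacaacaacbcaabccccc
   5 |   8 | aacaacbcaabccccc
   6 |  11 | aacbcaabccccc
   7 |  17 | abccccc
   8 |   6 | acaacaacbcaabccccc
   9 |   9 | acaacbcaabccccc
  10 |  12 | acbcaabccccc
  11 |  14 | bcaabccccc
  12 |  18 | bccccc
  13 |  23 | c
  14 |   1 | caaaaacaacaacbcaabccccc
  15 |  15 | caabccccc
  16 |   7 | caacaacbcaabccccc
  17 |  10 | caacbcaabccccc
  18 |  13 | cbcaabccccc
  19 |  22 | cc
  20 |   0 | ccaaaaacaacaacbcaabccccc
  21 |  21 | ccc
  22 |  20 | cccc
  23 |  19 | ccccc

SA = [2, 3, 4, 16, 5, 8, 11, 17, 6, 9, 12, 14, 18, 23, 1, 15, 7, 10, 13, 22, 0, 21, 20, 19]
rank  pair      lcp
   1  s[2:],s[3:]  4  'aaaa'
   2  s[3:],s[4:]  3  'aaa'
   3  s[4:],s[16:]  2  'aa'
   4  s[16:],s[5:]  2  'aa'
   5  s[5:],s[8:]  6  'aacaac'
   6  s[8:],s[11:]  3  'aac'
   7  s[11:],s[17:]  1  'a'
   8  s[17:],s[6:]  1  'a'
   9  s[6:],s[9:]  5  'acaac'
  10  s[9:],s[12:]  2  'ac'
  11  s[12:],s[14:]  0  ''
  12  s[14:],s[18:]  2  'bc'
  13  s[18:],s[23:]  0  ''
  14  s[23:],s[1:]  1  'c'
  15  s[1:],s[15:]  3  'caa'
  16  s[15:],s[7:]  3  'caa'
  17  s[7:],s[10:]  4  'caac'
  18  s[10:],s[13:]  1  'c'
  19  s[13:],s[22:]  1  'c'
  20  s[22:],s[0:]  2  'cc'
  21  s[0:],s[21:]  2  'cc'
  22  s[21:],s[20:]  3  'ccc'
  23  s[20:],s[19:]  4  'cccc'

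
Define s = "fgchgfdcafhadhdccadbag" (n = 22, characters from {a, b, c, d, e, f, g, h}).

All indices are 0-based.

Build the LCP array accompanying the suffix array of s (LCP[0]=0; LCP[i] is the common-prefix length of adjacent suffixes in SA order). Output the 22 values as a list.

[0, 2, 1, 1, 0, 0, 2, 1, 1, 0, 1, 2, 1, 0, 1, 1, 0, 1, 1, 0, 1, 1]

rank→(start, suffix):
  0 → (17, 'adbag')
  1 → (11, 'adhdccadbag')
  2 → (8, 'afhadhdccadbag')
  3 → (20, 'ag')
  4 → (19, 'bag')
  5 → (16, 'cadbag')
  6 → (7, 'cafhadhdccadbag')
  7 → (15, 'ccadbag')
  8 → (2, 'chgfdcafhadhdccadbag')
  9 → (18, 'dbag')
  10 → (6, 'dcafhadhdccadbag')
  11 → (14, 'dccadbag')
  12 → (12, 'dhdccadbag')
  13 → (5, 'fdcafhadhdccadbag')
  14 → (0, 'fgchgfdcafhadhdccadbag')
  15 → (9, 'fhadhdccadbag')
  16 → (21, 'g')
  17 → (1, 'gchgfdcafhadhdccadbag')
  18 → (4, 'gfdcafhadhdccadbag')
  19 → (10, 'hadhdccadbag')
  20 → (13, 'hdccadbag')
  21 → (3, 'hgfdcafhadhdccadbag')

SA = [17, 11, 8, 20, 19, 16, 7, 15, 2, 18, 6, 14, 12, 5, 0, 9, 21, 1, 4, 10, 13, 3]
i: (SA[i-1],SA[i]) lcp shared
  1: (17,11) 2 'ad'
  2: (11,8) 1 'a'
  3: (8,20) 1 'a'
  4: (20,19) 0 ''
  5: (19,16) 0 ''
  6: (16,7) 2 'ca'
  7: (7,15) 1 'c'
  8: (15,2) 1 'c'
  9: (2,18) 0 ''
  10: (18,6) 1 'd'
  11: (6,14) 2 'dc'
  12: (14,12) 1 'd'
  13: (12,5) 0 ''
  14: (5,0) 1 'f'
  15: (0,9) 1 'f'
  16: (9,21) 0 ''
  17: (21,1) 1 'g'
  18: (1,4) 1 'g'
  19: (4,10) 0 ''
  20: (10,13) 1 'h'
  21: (13,3) 1 'h'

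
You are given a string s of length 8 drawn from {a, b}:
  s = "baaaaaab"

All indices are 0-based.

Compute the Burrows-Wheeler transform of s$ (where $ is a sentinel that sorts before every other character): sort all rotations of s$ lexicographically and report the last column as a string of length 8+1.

rank  rotation   last
    0  $baaaaaab  b
    1  aaaaaab$b  b
    2  aaaaab$ba  a
    3  aaaab$baa  a
    4  aaab$baaa  a
    5  aab$baaaa  a
    6  ab$baaaaa  a
    7  b$baaaaaa  a
    8  baaaaaab$  $

bbaaaaaa$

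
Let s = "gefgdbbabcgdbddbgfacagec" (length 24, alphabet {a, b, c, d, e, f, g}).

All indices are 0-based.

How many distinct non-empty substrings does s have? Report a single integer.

278

rank | idx | suffix
   0 |   7 | abcgdbddbgfacagec
   1 |  18 | acagec
   2 |  20 | agec
   3 |   6 | babcgdbddbgfacagec
   4 |   5 | bbabcgdbddbgfacagec
   5 |   8 | bcgdbddbgfacagec
   6 |  12 | bddbgfacagec
   7 |  15 | bgfacagec
   8 |  23 | c
   9 |  19 | cagec
  10 |   9 | cgdbddbgfacagec
  11 |   4 | dbbabcgdbddbgfacagec
  12 |  11 | dbddbgfacagec
  13 |  14 | dbgfacagec
  14 |  13 | ddbgfacagec
  15 |  22 | ec
  16 |   1 | efgdbbabcgdbddbgfacagec
  17 |  17 | facagec
  18 |   2 | fgdbbabcgdbddbgfacagec
  19 |   3 | gdbbabcgdbddbgfacagec
  20 |  10 | gdbddbgfacagec
  21 |  21 | gec
  22 |   0 | gefgdbbabcgdbddbgfacagec
  23 |  16 | gfacagec

SA = [7, 18, 20, 6, 5, 8, 12, 15, 23, 19, 9, 4, 11, 14, 13, 22, 1, 17, 2, 3, 10, 21, 0, 16]
i: (SA[i-1],SA[i]) lcp shared
  1: (7,18) 1 'a'
  2: (18,20) 1 'a'
  3: (20,6) 0 ''
  4: (6,5) 1 'b'
  5: (5,8) 1 'b'
  6: (8,12) 1 'b'
  7: (12,15) 1 'b'
  8: (15,23) 0 ''
  9: (23,19) 1 'c'
  10: (19,9) 1 'c'
  11: (9,4) 0 ''
  12: (4,11) 2 'db'
  13: (11,14) 2 'db'
  14: (14,13) 1 'd'
  15: (13,22) 0 ''
  16: (22,1) 1 'e'
  17: (1,17) 0 ''
  18: (17,2) 1 'f'
  19: (2,3) 0 ''
  20: (3,10) 3 'gdb'
  21: (10,21) 1 'g'
  22: (21,0) 2 'ge'
  23: (0,16) 1 'g'

n(n+1)/2 = 24·25/2 = 300
Σ LCP = 0 + 1 + 1 + 0 + 1 + 1 + 1 + 1 + 0 + 1 + 1 + 0 + 2 + 2 + 1 + 0 + 1 + 0 + 1 + 0 + 3 + 1 + 2 + 1 = 22
distinct = 300 − 22 = 278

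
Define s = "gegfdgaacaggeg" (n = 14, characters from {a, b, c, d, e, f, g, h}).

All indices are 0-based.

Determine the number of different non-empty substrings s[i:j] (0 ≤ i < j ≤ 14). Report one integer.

94

sorted suffixes:
  #0 SA[0]=6  'aacaggeg'
  #1 SA[1]=7  'acaggeg'
  #2 SA[2]=9  'aggeg'
  #3 SA[3]=8  'caggeg'
  #4 SA[4]=4  'dgaacaggeg'
  #5 SA[5]=12  'eg'
  #6 SA[6]=1  'egfdgaacaggeg'
  #7 SA[7]=3  'fdgaacaggeg'
  #8 SA[8]=13  'g'
  #9 SA[9]=5  'gaacaggeg'
  #10 SA[10]=11  'geg'
  #11 SA[11]=0  'gegfdgaacaggeg'
  #12 SA[12]=2  'gfdgaacaggeg'
  #13 SA[13]=10  'ggeg'

SA = [6, 7, 9, 8, 4, 12, 1, 3, 13, 5, 11, 0, 2, 10]
rank  pair      lcp
   1  s[6:],s[7:]  1  'a'
   2  s[7:],s[9:]  1  'a'
   3  s[9:],s[8:]  0  ''
   4  s[8:],s[4:]  0  ''
   5  s[4:],s[12:]  0  ''
   6  s[12:],s[1:]  2  'eg'
   7  s[1:],s[3:]  0  ''
   8  s[3:],s[13:]  0  ''
   9  s[13:],s[5:]  1  'g'
  10  s[5:],s[11:]  1  'g'
  11  s[11:],s[0:]  3  'geg'
  12  s[0:],s[2:]  1  'g'
  13  s[2:],s[10:]  1  'g'

n(n+1)/2 = 14·15/2 = 105
Σ LCP = 0 + 1 + 1 + 0 + 0 + 0 + 2 + 0 + 0 + 1 + 1 + 3 + 1 + 1 = 11
distinct = 105 − 11 = 94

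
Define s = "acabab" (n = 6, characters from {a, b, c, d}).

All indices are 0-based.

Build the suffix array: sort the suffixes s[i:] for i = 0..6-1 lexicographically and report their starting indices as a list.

[4, 2, 0, 5, 3, 1]

rank | idx | suffix
   0 |   4 | ab
   1 |   2 | abab
   2 |   0 | acabab
   3 |   5 | b
   4 |   3 | bab
   5 |   1 | cabab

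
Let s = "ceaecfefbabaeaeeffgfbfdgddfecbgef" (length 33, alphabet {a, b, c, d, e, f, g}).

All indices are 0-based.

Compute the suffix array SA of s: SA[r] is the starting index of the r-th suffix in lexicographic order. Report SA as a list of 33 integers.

[9, 11, 2, 13, 8, 10, 20, 29, 28, 0, 4, 24, 25, 22, 1, 12, 27, 3, 14, 31, 6, 15, 32, 7, 19, 21, 26, 5, 16, 17, 23, 30, 18]

sorted suffixes:
  #0 SA[0]=9  'abaeaeeffgfbfdgddfecbgef'
  #1 SA[1]=11  'aeaeeffgfbfdgddfecbgef'
  #2 SA[2]=2  'aecfefbabaeaeeffgfbfdgddfecbgef'
  #3 SA[3]=13  'aeeffgfbfdgddfecbgef'
  #4 SA[4]=8  'babaeaeeffgfbfdgddfecbgef'
  #5 SA[5]=10  'baeaeeffgfbfdgddfecbgef'
  #6 SA[6]=20  'bfdgddfecbgef'
  #7 SA[7]=29  'bgef'
  #8 SA[8]=28  'cbgef'
  #9 SA[9]=0  'ceaecfefbabaeaeeffgfbfdgddfecbgef'
  #10 SA[10]=4  'cfefbabaeaeeffgfbfdgddfecbgef'
  #11 SA[11]=24  'ddfecbgef'
  #12 SA[12]=25  'dfecbgef'
  #13 SA[13]=22  'dgddfecbgef'
  #14 SA[14]=1  'eaecfefbabaeaeeffgfbfdgddfecbgef'
  #15 SA[15]=12  'eaeeffgfbfdgddfecbgef'
  #16 SA[16]=27  'ecbgef'
  #17 SA[17]=3  'ecfefbabaeaeeffgfbfdgddfecbgef'
  #18 SA[18]=14  'eeffgfbfdgddfecbgef'
  #19 SA[19]=31  'ef'
  #20 SA[20]=6  'efbabaeaeeffgfbfdgddfecbgef'
  #21 SA[21]=15  'effgfbfdgddfecbgef'
  #22 SA[22]=32  'f'
  #23 SA[23]=7  'fbabaeaeeffgfbfdgddfecbgef'
  #24 SA[24]=19  'fbfdgddfecbgef'
  #25 SA[25]=21  'fdgddfecbgef'
  #26 SA[26]=26  'fecbgef'
  #27 SA[27]=5  'fefbabaeaeeffgfbfdgddfecbgef'
  #28 SA[28]=16  'ffgfbfdgddfecbgef'
  #29 SA[29]=17  'fgfbfdgddfecbgef'
  #30 SA[30]=23  'gddfecbgef'
  #31 SA[31]=30  'gef'
  #32 SA[32]=18  'gfbfdgddfecbgef'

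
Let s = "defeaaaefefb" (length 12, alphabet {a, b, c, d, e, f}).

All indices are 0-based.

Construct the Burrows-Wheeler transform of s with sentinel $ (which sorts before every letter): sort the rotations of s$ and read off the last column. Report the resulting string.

rank  rotation       last
    0  $defeaaaefefb  b
    1  aaaefefb$defe  e
    2  aaefefb$defea  a
    3  aefefb$defeaa  a
    4  b$defeaaaefef  f
    5  defeaaaefefb$  $
    6  eaaaefefb$def  f
    7  efb$defeaaaef  f
    8  efeaaaefefb$d  d
    9  efefb$defeaaa  a
   10  fb$defeaaaefe  e
   11  feaaaefefb$de  e
   12  fefb$defeaaae  e

beaaf$ffdaeee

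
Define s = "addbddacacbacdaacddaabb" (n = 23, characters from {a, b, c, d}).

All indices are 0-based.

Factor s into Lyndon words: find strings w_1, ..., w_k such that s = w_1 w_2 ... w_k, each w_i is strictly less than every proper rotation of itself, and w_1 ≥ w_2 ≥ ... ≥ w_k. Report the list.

emit factor 1: 'addbdd' (i=0, period=6)
emit factor 2: 'acacbacd' (i=6, period=8)
emit factor 3: 'aacdd' (i=14, period=5)
emit factor 4: 'aabb' (i=19, period=4)

["addbdd", "acacbacd", "aacdd", "aabb"]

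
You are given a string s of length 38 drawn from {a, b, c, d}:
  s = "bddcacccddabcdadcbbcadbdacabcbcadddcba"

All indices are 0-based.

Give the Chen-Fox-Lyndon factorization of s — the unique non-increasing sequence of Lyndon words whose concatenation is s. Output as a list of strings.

emit factor 1: 'bddc' (i=0, period=4)
emit factor 2: 'acccdd' (i=4, period=6)
emit factor 3: 'abcdadcbbcadbdac' (i=10, period=16)
emit factor 4: 'abcbcadddcb' (i=26, period=11)
emit factor 5: 'a' (i=37, period=1)

["bddc", "acccdd", "abcdadcbbcadbdac", "abcbcadddcb", "a"]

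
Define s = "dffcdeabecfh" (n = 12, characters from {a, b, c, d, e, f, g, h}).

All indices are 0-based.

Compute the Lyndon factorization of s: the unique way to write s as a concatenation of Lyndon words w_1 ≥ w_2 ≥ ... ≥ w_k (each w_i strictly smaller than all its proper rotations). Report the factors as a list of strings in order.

emit factor 1: 'dff' (i=0, period=3)
emit factor 2: 'cde' (i=3, period=3)
emit factor 3: 'abecfh' (i=6, period=6)

["dff", "cde", "abecfh"]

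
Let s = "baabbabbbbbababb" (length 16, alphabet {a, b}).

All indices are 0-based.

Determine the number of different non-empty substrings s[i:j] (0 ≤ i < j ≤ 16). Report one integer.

101

rank | idx | suffix
   0 |   1 | aabbabbbbbababb
   1 |  11 | ababb
   2 |  13 | abb
   3 |   2 | abbabbbbbababb
   4 |   5 | abbbbbababb
   5 |  15 | b
   6 |   0 | baabbabbbbbababb
   7 |  10 | bababb
   8 |  12 | babb
   9 |   4 | babbbbbababb
  10 |  14 | bb
  11 |   9 | bbababb
  12 |   3 | bbabbbbbababb
  13 |   8 | bbbababb
  14 |   7 | bbbbababb
  15 |   6 | bbbbbababb

SA = [1, 11, 13, 2, 5, 15, 0, 10, 12, 4, 14, 9, 3, 8, 7, 6]
rank  pair      lcp
   1  s[1:],s[11:]  1  'a'
   2  s[11:],s[13:]  2  'ab'
   3  s[13:],s[2:]  3  'abb'
   4  s[2:],s[5:]  3  'abb'
   5  s[5:],s[15:]  0  ''
   6  s[15:],s[0:]  1  'b'
   7  s[0:],s[10:]  2  'ba'
   8  s[10:],s[12:]  3  'bab'
   9  s[12:],s[4:]  4  'babb'
  10  s[4:],s[14:]  1  'b'
  11  s[14:],s[9:]  2  'bb'
  12  s[9:],s[3:]  4  'bbab'
  13  s[3:],s[8:]  2  'bb'
  14  s[8:],s[7:]  3  'bbb'
  15  s[7:],s[6:]  4  'bbbb'

n(n+1)/2 = 16·17/2 = 136
Σ LCP = 0 + 1 + 2 + 3 + 3 + 0 + 1 + 2 + 3 + 4 + 1 + 2 + 4 + 2 + 3 + 4 = 35
distinct = 136 − 35 = 101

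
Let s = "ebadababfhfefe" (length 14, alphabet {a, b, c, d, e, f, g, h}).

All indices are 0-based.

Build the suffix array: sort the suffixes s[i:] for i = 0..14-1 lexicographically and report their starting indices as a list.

[4, 6, 2, 5, 1, 7, 3, 13, 0, 11, 12, 10, 8, 9]

sorted suffixes:
  #0 SA[0]=4  'ababfhfefe'
  #1 SA[1]=6  'abfhfefe'
  #2 SA[2]=2  'adababfhfefe'
  #3 SA[3]=5  'babfhfefe'
  #4 SA[4]=1  'badababfhfefe'
  #5 SA[5]=7  'bfhfefe'
  #6 SA[6]=3  'dababfhfefe'
  #7 SA[7]=13  'e'
  #8 SA[8]=0  'ebadababfhfefe'
  #9 SA[9]=11  'efe'
  #10 SA[10]=12  'fe'
  #11 SA[11]=10  'fefe'
  #12 SA[12]=8  'fhfefe'
  #13 SA[13]=9  'hfefe'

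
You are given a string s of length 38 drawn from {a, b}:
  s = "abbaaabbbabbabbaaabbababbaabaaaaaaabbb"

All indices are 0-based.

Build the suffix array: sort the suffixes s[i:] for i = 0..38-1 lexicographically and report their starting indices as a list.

[28, 29, 30, 31, 15, 32, 3, 25, 16, 33, 4, 26, 20, 12, 0, 22, 17, 9, 34, 5, 37, 27, 14, 2, 24, 19, 11, 21, 8, 36, 13, 1, 23, 18, 10, 7, 35, 6]

sorted suffixes:
  #0 SA[0]=28  'aaaaaaabbb'
  #1 SA[1]=29  'aaaaaabbb'
  #2 SA[2]=30  'aaaaabbb'
  #3 SA[3]=31  'aaaabbb'
  #4 SA[4]=15  'aaabbababbaabaaaaaaabbb'
  #5 SA[5]=32  'aaabbb'
  #6 SA[6]=3  'aaabbbabbabbaaabbababbaabaaaaaaabbb'
  #7 SA[7]=25  'aabaaaaaaabbb'
  #8 SA[8]=16  'aabbababbaabaaaaaaabbb'
  #9 SA[9]=33  'aabbb'
  #10 SA[10]=4  'aabbbabbabbaaabbababbaabaaaaaaabbb'
  #11 SA[11]=26  'abaaaaaaabbb'
  #12 SA[12]=20  'ababbaabaaaaaaabbb'
  #13 SA[13]=12  'abbaaabbababbaabaaaaaaabbb'
  #14 SA[14]=0  'abbaaabbbabbabbaaabbababbaabaaaaaaabbb'
  #15 SA[15]=22  'abbaabaaaaaaabbb'
  #16 SA[16]=17  'abbababbaabaaaaaaabbb'
  #17 SA[17]=9  'abbabbaaabbababbaabaaaaaaabbb'
  #18 SA[18]=34  'abbb'
  #19 SA[19]=5  'abbbabbabbaaabbababbaabaaaaaaabbb'
  #20 SA[20]=37  'b'
  #21 SA[21]=27  'baaaaaaabbb'
  #22 SA[22]=14  'baaabbababbaabaaaaaaabbb'
  #23 SA[23]=2  'baaabbbabbabbaaabbababbaabaaaaaaabbb'
  #24 SA[24]=24  'baabaaaaaaabbb'
  #25 SA[25]=19  'bababbaabaaaaaaabbb'
  #26 SA[26]=11  'babbaaabbababbaabaaaaaaabbb'
  #27 SA[27]=21  'babbaabaaaaaaabbb'
  #28 SA[28]=8  'babbabbaaabbababbaabaaaaaaabbb'
  #29 SA[29]=36  'bb'
  #30 SA[30]=13  'bbaaabbababbaabaaaaaaabbb'
  #31 SA[31]=1  'bbaaabbbabbabbaaabbababbaabaaaaaaabbb'
  #32 SA[32]=23  'bbaabaaaaaaabbb'
  #33 SA[33]=18  'bbababbaabaaaaaaabbb'
  #34 SA[34]=10  'bbabbaaabbababbaabaaaaaaabbb'
  #35 SA[35]=7  'bbabbabbaaabbababbaabaaaaaaabbb'
  #36 SA[36]=35  'bbb'
  #37 SA[37]=6  'bbbabbabbaaabbababbaabaaaaaaabbb'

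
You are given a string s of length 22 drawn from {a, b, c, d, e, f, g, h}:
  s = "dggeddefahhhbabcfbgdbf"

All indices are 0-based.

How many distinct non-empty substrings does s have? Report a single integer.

238

rank→(start, suffix):
  0 → (13, 'abcfbgdbf')
  1 → (8, 'ahhhbabcfbgdbf')
  2 → (12, 'babcfbgdbf')
  3 → (14, 'bcfbgdbf')
  4 → (20, 'bf')
  5 → (17, 'bgdbf')
  6 → (15, 'cfbgdbf')
  7 → (19, 'dbf')
  8 → (4, 'ddefahhhbabcfbgdbf')
  9 → (5, 'defahhhbabcfbgdbf')
  10 → (0, 'dggeddefahhhbabcfbgdbf')
  11 → (3, 'eddefahhhbabcfbgdbf')
  12 → (6, 'efahhhbabcfbgdbf')
  13 → (21, 'f')
  14 → (7, 'fahhhbabcfbgdbf')
  15 → (16, 'fbgdbf')
  16 → (18, 'gdbf')
  17 → (2, 'geddefahhhbabcfbgdbf')
  18 → (1, 'ggeddefahhhbabcfbgdbf')
  19 → (11, 'hbabcfbgdbf')
  20 → (10, 'hhbabcfbgdbf')
  21 → (9, 'hhhbabcfbgdbf')

SA = [13, 8, 12, 14, 20, 17, 15, 19, 4, 5, 0, 3, 6, 21, 7, 16, 18, 2, 1, 11, 10, 9]
[i] adj suffixes → lcp
  [1] 13/8 → 1 ('a')
  [2] 8/12 → 0 ('')
  [3] 12/14 → 1 ('b')
  [4] 14/20 → 1 ('b')
  [5] 20/17 → 1 ('b')
  [6] 17/15 → 0 ('')
  [7] 15/19 → 0 ('')
  [8] 19/4 → 1 ('d')
  [9] 4/5 → 1 ('d')
  [10] 5/0 → 1 ('d')
  [11] 0/3 → 0 ('')
  [12] 3/6 → 1 ('e')
  [13] 6/21 → 0 ('')
  [14] 21/7 → 1 ('f')
  [15] 7/16 → 1 ('f')
  [16] 16/18 → 0 ('')
  [17] 18/2 → 1 ('g')
  [18] 2/1 → 1 ('g')
  [19] 1/11 → 0 ('')
  [20] 11/10 → 1 ('h')
  [21] 10/9 → 2 ('hh')

n(n+1)/2 = 22·23/2 = 253
Σ LCP = 0 + 1 + 0 + 1 + 1 + 1 + 0 + 0 + 1 + 1 + 1 + 0 + 1 + 0 + 1 + 1 + 0 + 1 + 1 + 0 + 1 + 2 = 15
distinct = 253 − 15 = 238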